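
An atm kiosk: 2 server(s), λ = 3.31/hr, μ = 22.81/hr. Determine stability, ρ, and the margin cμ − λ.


Total capacity cμ = 2·22.81 = 45.62/hr
ρ = λ/(cμ) = 3.31/45.62 = 0.07256
Stable ⇔ ρ < 1: YES
Spare capacity = cμ − λ = 45.62 − 3.31 = 42.31/hr

Final: ρ = 0.07256; stable; margin = 42.31/hr


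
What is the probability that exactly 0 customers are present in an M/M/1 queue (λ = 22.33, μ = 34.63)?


ρ = 22.33/34.63 = 0.6448
P_n = (1−ρ)·ρ^n = (1 − 0.6448)·0.6448^0 = 0.3552·1.000000 = 0.355183

Final: 0.355183


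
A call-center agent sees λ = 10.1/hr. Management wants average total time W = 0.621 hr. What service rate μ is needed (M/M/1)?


W = 1/(μ−λ) ⇒ μ − λ = 1/W = 1/0.621 = 1.6103
μ = λ + 1/W = 10.1 + 1.6103 = 11.7103 per hr

Final: 11.7103 /hr


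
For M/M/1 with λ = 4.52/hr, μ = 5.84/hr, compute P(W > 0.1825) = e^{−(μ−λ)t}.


W ~ Exponential(μ−λ) for M/M/1.
μ − λ = 5.84 − 4.52 = 1.3200
P(W > t) = e^{−(μ−λ)t} = e^{−0.2409} = 0.785920

Final: 0.785920


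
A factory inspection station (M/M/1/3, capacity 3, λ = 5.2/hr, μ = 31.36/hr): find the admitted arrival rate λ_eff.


ρ = 0.1658; P_K = (1−ρ)ρ^3/(1−ρ^4) = 0.003806
λ_eff = λ(1 − P_K) = 5.2·(1 − 0.003806) = 5.2·0.996194 = 5.1802 /hr

Final: 5.1802 /hr


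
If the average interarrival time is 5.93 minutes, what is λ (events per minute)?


λ = 1/(interarrival time) in consistent units.
1 minute = 1 min, so λ = 1/5.93 = 0.1686 per minute

Final: 0.1686 /min


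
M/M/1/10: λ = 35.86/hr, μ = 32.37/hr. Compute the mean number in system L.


ρ = 35.86/32.37 = 1.1078
L = ρ[1 − (K+1)ρ^K + Kρ^(K+1)] / [(1−ρ)(1−ρ^(K+1))]
Numerator: 1.1078·(1 − 11·2.784042 + 10·3.084206) = 1.348874
Denominator: (-0.1078)·(-2.084206) = 0.224711
L = 1.348874/0.224711 = 6.0027

Final: 6.0027


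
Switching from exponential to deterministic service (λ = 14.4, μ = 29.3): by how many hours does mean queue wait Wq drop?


ρ = 14.4/29.3 = 0.4915
Wq(M/M/1) = ρ/(μ−λ) = 0.4915/14.90 = 0.03298 hr
Wq(M/D/1) = ρ/(2(μ−λ)) = 0.01649 hr
Savings = 0.03298 − 0.01649 = 0.01649 hr

Final: 0.01649 hr


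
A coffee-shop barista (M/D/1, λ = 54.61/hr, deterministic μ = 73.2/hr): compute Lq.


ρ = 54.61/73.2 = 0.7460
M/D/1: Lq = ρ²/(2(1−ρ)) = 0.5566/(2·0.2540) = 1.09578

Final: 1.09578


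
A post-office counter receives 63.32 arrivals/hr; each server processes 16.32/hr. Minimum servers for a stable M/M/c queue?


Stability requires cμ > λ ⇔ c > λ/μ.
λ/μ = 63.32/16.32 = 3.8799
Minimum integer c = ⌊3.8799⌋ + 1 = 4
Check: 4·16.32 = 65.28 > 63.32, while 3·16.32 = 48.96 ≤ 63.32

Final: 4 servers


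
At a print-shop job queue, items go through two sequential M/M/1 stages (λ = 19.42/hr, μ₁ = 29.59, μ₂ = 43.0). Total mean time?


Each node sees arrival rate λ = 19.42/hr (tandem ⇒ throughput preserved).
W₁ = 1/(μ₁−λ) = 1/(29.59−19.42) = 0.09833 hr
W₂ = 1/(μ₂−λ) = 1/(43.0−19.42) = 0.04241 hr
W_total = W₁ + W₂ = 0.09833 + 0.04241 = 0.14074 hr

Final: 0.14074 hr


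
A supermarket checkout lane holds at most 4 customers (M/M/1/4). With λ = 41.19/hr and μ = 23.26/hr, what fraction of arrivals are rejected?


ρ = λ/μ = 41.19/23.26 = 1.7709
P_K = (1−ρ)ρ^K/(1−ρ^(K+1)) = (-0.7709·9.833957)/(1 − 17.414476)
= -7.580518/-16.414476 = 0.461819

Final: 0.461819


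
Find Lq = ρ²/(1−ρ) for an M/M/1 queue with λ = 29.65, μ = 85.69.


ρ = 29.65/85.69 = 0.3460
Lq = ρ²/(1−ρ) = 0.1197/0.6540 = 0.1831

Final: 0.1831


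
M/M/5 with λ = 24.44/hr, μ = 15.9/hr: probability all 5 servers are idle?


a = λ/μ = 24.44/15.9 = 1.5371; ρ = a/c = 0.3074
Σ_{k=0}^{4} a^k/k! (terms k=0..4) = 1.00000 + 1.53711 + 1.18135 + 0.60529 + 0.23260 = 4.55634
Tail: a^5/(5!(1−ρ)) = 8.58065/(120·0.6926) = 0.10325
P₀ = 1/(4.55634 + 0.10325) = 1/4.65959 = 0.214611

Final: 0.214611


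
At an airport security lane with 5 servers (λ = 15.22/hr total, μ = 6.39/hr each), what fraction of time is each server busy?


ρ = λ/(cμ) = 15.22/(5·6.39) = 15.22/31.95 = 0.4764

Final: 0.4764


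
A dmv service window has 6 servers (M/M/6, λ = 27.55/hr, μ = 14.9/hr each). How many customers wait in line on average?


a = λ/μ = 1.8490; ρ = a/6 = 0.3082
P₀ = 0.157251
Lq = P₀·a^c·ρ / (c!·(1−ρ)²) = 0.157251·39.95876·0.3082/(720·0.47863)
= 0.005619

Final: 0.005619


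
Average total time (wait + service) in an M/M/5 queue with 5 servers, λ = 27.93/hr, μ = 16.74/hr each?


a = 1.6685; ρ = 0.3337; P₀ = 0.188004
Lq = P₀·a^c·ρ/(c!(1−ρ)²) = 0.01523
Wq = Lq/λ = 0.01523/27.93 = 0.0005451 hr
W = Wq + 1/μ = 0.0005451 + 0.05974 = 0.06028 hr

Final: 0.06028 hr


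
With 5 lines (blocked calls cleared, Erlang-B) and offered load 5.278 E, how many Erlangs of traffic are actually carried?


B(5,5.278) = 0.307004 (Erlang-B)
Carried load = a(1 − B) = 5.278·(1 − 0.307004) = 5.278·0.692996 = 3.6576 E

Final: 3.6576 Erlangs


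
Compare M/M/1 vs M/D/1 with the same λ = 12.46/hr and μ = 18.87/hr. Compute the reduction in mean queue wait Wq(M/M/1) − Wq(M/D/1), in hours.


ρ = 12.46/18.87 = 0.6603
Wq(M/M/1) = ρ/(μ−λ) = 0.6603/6.41 = 0.10301 hr
Wq(M/D/1) = ρ/(2(μ−λ)) = 0.05151 hr
Savings = 0.10301 − 0.05151 = 0.05151 hr

Final: 0.05151 hr


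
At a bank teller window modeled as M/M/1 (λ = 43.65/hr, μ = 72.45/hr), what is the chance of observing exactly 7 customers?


ρ = 43.65/72.45 = 0.6025
P_n = (1−ρ)·ρ^n = (1 − 0.6025)·0.6025^7 = 0.3975·0.028815 = 0.011454

Final: 0.011454


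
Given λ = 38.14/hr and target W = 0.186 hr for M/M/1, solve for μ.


W = 1/(μ−λ) ⇒ μ − λ = 1/W = 1/0.186 = 5.3763
μ = λ + 1/W = 38.14 + 5.3763 = 43.5163 per hr

Final: 43.5163 /hr


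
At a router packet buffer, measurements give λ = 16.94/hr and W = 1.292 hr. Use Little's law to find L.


L = λW = 16.94·1.292 = 21.8865

Final: 21.8865


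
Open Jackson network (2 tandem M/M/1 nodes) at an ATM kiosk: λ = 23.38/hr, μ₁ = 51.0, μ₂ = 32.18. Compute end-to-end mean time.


Each node sees arrival rate λ = 23.38/hr (tandem ⇒ throughput preserved).
W₁ = 1/(μ₁−λ) = 1/(51.0−23.38) = 0.03621 hr
W₂ = 1/(μ₂−λ) = 1/(32.18−23.38) = 0.11364 hr
W_total = W₁ + W₂ = 0.03621 + 0.11364 = 0.14984 hr

Final: 0.14984 hr


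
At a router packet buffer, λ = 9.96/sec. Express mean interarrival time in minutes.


Mean interarrival time = 1/λ = 1/9.96 second = 0.10040 second
In minutes: 0.10040 × 0.0166667 = 0.001673 min

Final: 0.001673 min


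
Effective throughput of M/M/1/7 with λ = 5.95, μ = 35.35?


ρ = 0.1683; P_K = (1−ρ)ρ^7/(1−ρ^8) = 0.000003183
λ_eff = λ(1 − P_K) = 5.95·(1 − 0.000003183) = 5.95·0.999997 = 5.9500 /hr

Final: 5.9500 /hr


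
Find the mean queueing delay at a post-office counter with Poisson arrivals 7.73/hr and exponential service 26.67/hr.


ρ = 7.73/26.67 = 0.2898
Wq = ρ/(μ−λ) = 0.2898/(26.67 − 7.73) = 0.2898/18.94 = 0.01530 hr

Final: 0.01530 hr


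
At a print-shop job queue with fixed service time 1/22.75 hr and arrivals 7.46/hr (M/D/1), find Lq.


ρ = 7.46/22.75 = 0.3279
M/D/1: Lq = ρ²/(2(1−ρ)) = 0.1075/(2·0.6721) = 0.07999

Final: 0.07999


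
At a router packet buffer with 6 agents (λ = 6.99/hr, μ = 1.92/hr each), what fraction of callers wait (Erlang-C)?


a = λ/μ = 3.6406; ρ = a/6 = 0.6068
P₀ = 0.024886 (from M/M/c formula)
C(c,a) = [a^c/(c!(1−ρ))]·P₀ = [2328.38977/(720·0.3932)]·0.024886
= 8.22389·0.024886 = 0.204660

Final: 0.204660


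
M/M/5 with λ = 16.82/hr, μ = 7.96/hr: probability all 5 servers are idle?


a = λ/μ = 16.82/7.96 = 2.1131; ρ = a/c = 0.4226
Σ_{k=0}^{4} a^k/k! (terms k=0..4) = 1.00000 + 2.11307 + 2.23252 + 1.57249 + 0.83069 = 7.74877
Tail: a^5/(5!(1−ρ)) = 42.12740/(120·0.5774) = 0.60802
P₀ = 1/(7.74877 + 0.60802) = 1/8.35679 = 0.119663

Final: 0.119663


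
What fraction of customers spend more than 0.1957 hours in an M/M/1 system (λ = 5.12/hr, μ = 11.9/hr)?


W ~ Exponential(μ−λ) for M/M/1.
μ − λ = 11.9 − 5.12 = 6.7800
P(W > t) = e^{−(μ−λ)t} = e^{−1.3268} = 0.265313

Final: 0.265313


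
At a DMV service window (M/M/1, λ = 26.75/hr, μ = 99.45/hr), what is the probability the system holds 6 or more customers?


ρ = 26.75/99.45 = 0.2690
P(N ≥ n) = ρ^n = 0.2690^6 = 0.0003787

Final: 0.0003787


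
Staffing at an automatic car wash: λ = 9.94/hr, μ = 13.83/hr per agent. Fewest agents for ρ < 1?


Stability requires cμ > λ ⇔ c > λ/μ.
λ/μ = 9.94/13.83 = 0.7187
Minimum integer c = ⌊0.7187⌋ + 1 = 1
Check: 1·13.83 = 13.83 > 9.94, while 0·13.83 = 0.00 ≤ 9.94

Final: 1 servers


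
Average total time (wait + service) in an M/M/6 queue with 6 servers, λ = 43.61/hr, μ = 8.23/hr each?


a = 5.2989; ρ = 0.8832; P₀ = 0.002660
Lq = P₀·a^c·ρ/(c!(1−ρ)²) = 5.29019
Wq = Lq/λ = 5.29019/43.61 = 0.12131 hr
W = Wq + 1/μ = 0.12131 + 0.12151 = 0.24281 hr

Final: 0.24281 hr


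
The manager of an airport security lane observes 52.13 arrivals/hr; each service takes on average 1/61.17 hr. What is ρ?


ρ = λ/μ = 52.13/61.17 = 0.8522

Final: 0.8522


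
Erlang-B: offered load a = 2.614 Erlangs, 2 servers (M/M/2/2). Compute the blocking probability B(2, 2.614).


B(c,a) = (a^c/c!) / Σ_{k=0}^{c} a^k/k!
a^2/2! = 3.416498
Σ terms (k=0..2): 1.00000 + 2.61400 + 3.41650 = 7.030498
B = 3.416498/7.030498 = 0.485954

Final: 0.485954


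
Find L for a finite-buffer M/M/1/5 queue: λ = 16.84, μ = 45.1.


ρ = 16.84/45.1 = 0.3734
L = ρ[1 − (K+1)ρ^K + Kρ^(K+1)] / [(1−ρ)(1−ρ^(K+1))]
Numerator: 0.3734·(1 − 6·0.007258 + 5·0.002710) = 0.362191
Denominator: (0.6266)·(0.997290) = 0.624909
L = 0.362191/0.624909 = 0.5796

Final: 0.5796


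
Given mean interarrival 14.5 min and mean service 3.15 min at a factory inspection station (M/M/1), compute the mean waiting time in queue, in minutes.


λ = 60/14.5 = 4.1379 /hr
μ = 60/3.15 = 19.0476 /hr
ρ = λ/μ = 4.1379/19.0476 = 0.2172
Wq = ρ/(μ−λ) = 0.2172/(19.0476−4.1379) = 0.01457 hr
In minutes: 0.01457·60 = 0.8742 min

Final: 0.8742 min


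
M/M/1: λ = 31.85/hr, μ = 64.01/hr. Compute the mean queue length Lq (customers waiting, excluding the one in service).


ρ = 31.85/64.01 = 0.4976
Lq = ρ²/(1−ρ) = 0.2476/0.5024 = 0.4928

Final: 0.4928


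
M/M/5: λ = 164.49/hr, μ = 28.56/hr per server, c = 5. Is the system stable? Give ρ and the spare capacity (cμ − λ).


Total capacity cμ = 5·28.56 = 142.80/hr
ρ = λ/(cμ) = 164.49/142.80 = 1.1519
Stable ⇔ ρ < 1: NO
Spare capacity = cμ − λ = 142.80 − 164.49 = -21.69/hr

Final: ρ = 1.1519; unstable; margin = -21.69/hr


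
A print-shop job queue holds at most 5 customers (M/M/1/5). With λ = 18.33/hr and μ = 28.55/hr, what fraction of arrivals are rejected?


ρ = λ/μ = 18.33/28.55 = 0.6420
P_K = (1−ρ)ρ^K/(1−ρ^(K+1)) = (0.3580·0.109089)/(1 − 0.070039)
= 0.039050/0.929961 = 0.041992

Final: 0.041992


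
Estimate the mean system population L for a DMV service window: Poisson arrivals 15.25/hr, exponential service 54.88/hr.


ρ = λ/μ = 15.25/54.88 = 0.2779
L = ρ/(1−ρ) = 0.2779/(1 − 0.2779) = 0.2779/0.7221 = 0.3848

Final: 0.3848


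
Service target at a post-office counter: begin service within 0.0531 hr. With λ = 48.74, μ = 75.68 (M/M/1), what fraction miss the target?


ρ = 48.74/75.68 = 0.6440
P(Wq > t) = ρ·e^{−(μ−λ)t} = 0.6440·e^{−1.4305}
= 0.6440·0.239186 = 0.154042

Final: 0.154042


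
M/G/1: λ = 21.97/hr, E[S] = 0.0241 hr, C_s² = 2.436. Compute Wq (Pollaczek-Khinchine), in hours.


ρ = λ·E[S] = 21.97·0.0241 = 0.5295
E[S²] = E[S]²(1+C_s²) = 0.0241²·(1+2.436) = 0.001996
Wq = λ·E[S²]/(2(1−ρ)) = 21.97·0.001996/(2·0.4705) = 0.04659 hr

Final: 0.04659 hr


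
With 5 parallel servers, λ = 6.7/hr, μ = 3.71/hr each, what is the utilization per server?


ρ = λ/(cμ) = 6.7/(5·3.71) = 6.7/18.55 = 0.3612

Final: 0.3612


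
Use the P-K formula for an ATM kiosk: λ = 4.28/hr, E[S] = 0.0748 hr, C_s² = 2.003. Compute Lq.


ρ = λ·E[S] = 4.28·0.0748 = 0.3201
Lq = ρ²(1+C_s²)/(2(1−ρ)) = 0.1025·(1+2.003)/(2·0.6799)
= 0.1025·3.0030/1.3597 = 0.22636

Final: 0.22636


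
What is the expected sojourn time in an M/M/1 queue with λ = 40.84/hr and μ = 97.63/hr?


W = 1/(μ−λ) = 1/(97.63 − 40.84) = 1/56.79 = 0.01761 hr

Final: 0.01761 hr


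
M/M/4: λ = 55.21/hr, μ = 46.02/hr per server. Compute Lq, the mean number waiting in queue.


a = λ/μ = 1.1997; ρ = a/4 = 0.2999
P₀ = 0.300264
Lq = P₀·a^c·ρ / (c!·(1−ρ)²) = 0.300264·2.07150·0.2999/(24·0.49011)
= 0.01586

Final: 0.01586


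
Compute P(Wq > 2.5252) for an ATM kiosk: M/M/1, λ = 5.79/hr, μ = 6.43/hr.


ρ = 5.79/6.43 = 0.9005
P(Wq > t) = ρ·e^{−(μ−λ)t} = 0.9005·e^{−1.6161}
= 0.9005·0.198666 = 0.178892

Final: 0.178892


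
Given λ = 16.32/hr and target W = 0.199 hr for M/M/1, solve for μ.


W = 1/(μ−λ) ⇒ μ − λ = 1/W = 1/0.199 = 5.0251
μ = λ + 1/W = 16.32 + 5.0251 = 21.3451 per hr

Final: 21.3451 /hr


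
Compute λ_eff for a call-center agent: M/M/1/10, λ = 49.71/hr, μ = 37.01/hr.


ρ = 1.3432; P_K = (1−ρ)ρ^10/(1−ρ^11) = 0.265839
λ_eff = λ(1 − P_K) = 49.71·(1 − 0.265839) = 49.71·0.734161 = 36.4951 /hr

Final: 36.4951 /hr


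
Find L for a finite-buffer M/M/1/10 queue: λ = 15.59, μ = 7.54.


ρ = 15.59/7.54 = 2.0676
L = ρ[1 − (K+1)ρ^K + Kρ^(K+1)] / [(1−ρ)(1−ρ^(K+1))]
Numerator: 2.0676·(1 − 11·1428.064072 + 10·2952.721338) = 28573.758464
Denominator: (-1.0676)·(-2951.721338) = 3151.373577
L = 28573.758464/3151.373577 = 9.0671

Final: 9.0671


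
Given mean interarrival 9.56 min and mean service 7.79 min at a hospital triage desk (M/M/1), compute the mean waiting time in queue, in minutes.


λ = 60/9.56 = 6.2762 /hr
μ = 60/7.79 = 7.7022 /hr
ρ = λ/μ = 6.2762/7.7022 = 0.8149
Wq = ρ/(μ−λ) = 0.8149/(7.7022−6.2762) = 0.57141 hr
In minutes: 0.57141·60 = 34.285 min

Final: 34.285 min


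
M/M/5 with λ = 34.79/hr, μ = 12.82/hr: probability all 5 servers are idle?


a = λ/μ = 34.79/12.82 = 2.7137; ρ = a/c = 0.5427
Σ_{k=0}^{4} a^k/k! (terms k=0..4) = 1.00000 + 2.71373 + 3.68216 + 3.33080 + 2.25972 = 12.98640
Tail: a^5/(5!(1−ρ)) = 147.17431/(120·0.4573) = 2.68221
P₀ = 1/(12.98640 + 2.68221) = 1/15.66862 = 0.063822

Final: 0.063822


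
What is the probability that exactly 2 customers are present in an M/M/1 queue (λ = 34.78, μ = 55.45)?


ρ = 34.78/55.45 = 0.6272
P_n = (1−ρ)·ρ^n = (1 − 0.6272)·0.6272^2 = 0.3728·0.393420 = 0.146654

Final: 0.146654


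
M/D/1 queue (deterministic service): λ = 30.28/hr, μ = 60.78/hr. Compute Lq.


ρ = 30.28/60.78 = 0.4982
M/D/1: Lq = ρ²/(2(1−ρ)) = 0.2482/(2·0.5018) = 0.24730

Final: 0.24730


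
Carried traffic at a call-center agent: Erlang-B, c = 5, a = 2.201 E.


B(5,2.201) = 0.048867 (Erlang-B)
Carried load = a(1 − B) = 2.201·(1 − 0.048867) = 2.201·0.951133 = 2.0934 E

Final: 2.0934 Erlangs


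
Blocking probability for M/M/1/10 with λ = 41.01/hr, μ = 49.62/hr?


ρ = λ/μ = 41.01/49.62 = 0.8265
P_K = (1−ρ)ρ^K/(1−ρ^(K+1)) = (0.1735·0.148707)/(1 − 0.122903)
= 0.025803/0.877097 = 0.029419

Final: 0.029419


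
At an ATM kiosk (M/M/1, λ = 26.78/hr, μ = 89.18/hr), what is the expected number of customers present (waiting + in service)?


ρ = λ/μ = 26.78/89.18 = 0.3003
L = ρ/(1−ρ) = 0.3003/(1 − 0.3003) = 0.3003/0.6997 = 0.4292

Final: 0.4292


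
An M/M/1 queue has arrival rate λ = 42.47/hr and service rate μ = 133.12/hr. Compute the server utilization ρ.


ρ = λ/μ = 42.47/133.12 = 0.3190

Final: 0.3190


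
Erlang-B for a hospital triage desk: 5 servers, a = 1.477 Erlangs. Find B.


B(c,a) = (a^c/c!) / Σ_{k=0}^{c} a^k/k!
a^5/5! = 0.058576
Σ terms (k=0..5): 1.00000 + 1.47700 + 1.09076 + 0.53702 + 0.19829 + 0.05858 = 4.361655
B = 0.058576/4.361655 = 0.013430

Final: 0.013430


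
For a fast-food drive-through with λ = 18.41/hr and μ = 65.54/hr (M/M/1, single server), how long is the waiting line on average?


ρ = 18.41/65.54 = 0.2809
Lq = ρ²/(1−ρ) = 0.07890/0.7191 = 0.1097

Final: 0.1097


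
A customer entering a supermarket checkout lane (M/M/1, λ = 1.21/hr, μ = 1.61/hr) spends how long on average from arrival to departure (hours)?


W = 1/(μ−λ) = 1/(1.61 − 1.21) = 1/0.4000 = 2.5000 hr

Final: 2.5000 hr


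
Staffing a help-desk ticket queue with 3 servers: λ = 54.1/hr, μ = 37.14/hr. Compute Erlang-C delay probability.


a = λ/μ = 1.4567; ρ = a/3 = 0.4856
P₀ = 0.221294 (from M/M/c formula)
C(c,a) = [a^c/(c!(1−ρ))]·P₀ = [3.09077/(6·0.5144)]·0.221294
= 1.00132·0.221294 = 0.221585

Final: 0.221585


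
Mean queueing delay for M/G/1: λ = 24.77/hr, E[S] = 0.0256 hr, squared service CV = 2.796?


ρ = λ·E[S] = 24.77·0.0256 = 0.6341
E[S²] = E[S]²(1+C_s²) = 0.0256²·(1+2.796) = 0.002488
Wq = λ·E[S²]/(2(1−ρ)) = 24.77·0.002488/(2·0.3659) = 0.08421 hr

Final: 0.08421 hr


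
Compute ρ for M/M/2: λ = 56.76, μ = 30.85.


ρ = λ/(cμ) = 56.76/(2·30.85) = 56.76/61.70 = 0.9199

Final: 0.9199


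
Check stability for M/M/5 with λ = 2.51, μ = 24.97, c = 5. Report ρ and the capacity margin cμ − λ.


Total capacity cμ = 5·24.97 = 124.85/hr
ρ = λ/(cμ) = 2.51/124.85 = 0.02010
Stable ⇔ ρ < 1: YES
Spare capacity = cμ − λ = 124.85 − 2.51 = 122.34/hr

Final: ρ = 0.02010; stable; margin = 122.34/hr


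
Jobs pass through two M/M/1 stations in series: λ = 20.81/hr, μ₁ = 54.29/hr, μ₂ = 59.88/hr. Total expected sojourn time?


Each node sees arrival rate λ = 20.81/hr (tandem ⇒ throughput preserved).
W₁ = 1/(μ₁−λ) = 1/(54.29−20.81) = 0.02987 hr
W₂ = 1/(μ₂−λ) = 1/(59.88−20.81) = 0.02560 hr
W_total = W₁ + W₂ = 0.02987 + 0.02560 = 0.05546 hr

Final: 0.05546 hr


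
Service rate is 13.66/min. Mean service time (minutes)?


Mean service time = 1/μ = 1/13.66 minute = 0.07321 minute
In minutes: 0.07321 × 1 = 0.07321 min

Final: 0.07321 min


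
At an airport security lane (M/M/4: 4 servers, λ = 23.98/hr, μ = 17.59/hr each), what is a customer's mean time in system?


a = 1.3633; ρ = 0.3408; P₀ = 0.254250
Lq = P₀·a^c·ρ/(c!(1−ρ)²) = 0.02870
Wq = Lq/λ = 0.02870/23.98 = 0.001197 hr
W = Wq + 1/μ = 0.001197 + 0.05685 = 0.05805 hr

Final: 0.05805 hr


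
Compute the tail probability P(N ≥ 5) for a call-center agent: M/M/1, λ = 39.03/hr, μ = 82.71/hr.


ρ = 39.03/82.71 = 0.4719
P(N ≥ n) = ρ^n = 0.4719^5 = 0.023399

Final: 0.023399


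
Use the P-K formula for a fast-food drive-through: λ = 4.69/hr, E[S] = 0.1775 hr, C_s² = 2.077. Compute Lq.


ρ = λ·E[S] = 4.69·0.1775 = 0.8325
Lq = ρ²(1+C_s²)/(2(1−ρ)) = 0.6930·(1+2.077)/(2·0.1675)
= 0.6930·3.0770/0.3350 = 6.36444

Final: 6.36444


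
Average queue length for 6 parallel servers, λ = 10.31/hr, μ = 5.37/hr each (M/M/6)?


a = λ/μ = 1.9199; ρ = a/6 = 0.3200
P₀ = 0.146449
Lq = P₀·a^c·ρ / (c!·(1−ρ)²) = 0.146449·50.08484·0.3200/(720·0.46242)
= 0.007050

Final: 0.007050


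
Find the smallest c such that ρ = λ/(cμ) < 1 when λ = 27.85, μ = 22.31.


Stability requires cμ > λ ⇔ c > λ/μ.
λ/μ = 27.85/22.31 = 1.2483
Minimum integer c = ⌊1.2483⌋ + 1 = 2
Check: 2·22.31 = 44.62 > 27.85, while 1·22.31 = 22.31 ≤ 27.85

Final: 2 servers


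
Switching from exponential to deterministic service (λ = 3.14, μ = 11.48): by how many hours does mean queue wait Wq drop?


ρ = 3.14/11.48 = 0.2735
Wq(M/M/1) = ρ/(μ−λ) = 0.2735/8.34 = 0.03280 hr
Wq(M/D/1) = ρ/(2(μ−λ)) = 0.01640 hr
Savings = 0.03280 − 0.01640 = 0.01640 hr

Final: 0.01640 hr


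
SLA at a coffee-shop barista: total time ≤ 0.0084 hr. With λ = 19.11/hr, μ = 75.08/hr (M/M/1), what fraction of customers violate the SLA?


W ~ Exponential(μ−λ) for M/M/1.
μ − λ = 75.08 − 19.11 = 55.9700
P(W > t) = e^{−(μ−λ)t} = e^{−0.4701} = 0.624910

Final: 0.624910


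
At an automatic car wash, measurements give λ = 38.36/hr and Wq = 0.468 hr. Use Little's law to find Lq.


Lq = λWq = 38.36·0.468 = 17.9525

Final: 17.9525


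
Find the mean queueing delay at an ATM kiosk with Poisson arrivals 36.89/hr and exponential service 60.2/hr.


ρ = 36.89/60.2 = 0.6128
Wq = ρ/(μ−λ) = 0.6128/(60.2 − 36.89) = 0.6128/23.31 = 0.02629 hr

Final: 0.02629 hr


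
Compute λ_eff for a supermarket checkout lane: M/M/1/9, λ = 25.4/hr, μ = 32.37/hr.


ρ = 0.7847; P_K = (1−ρ)ρ^9/(1−ρ^10) = 0.026641
λ_eff = λ(1 − P_K) = 25.4·(1 − 0.026641) = 25.4·0.973359 = 24.7233 /hr

Final: 24.7233 /hr


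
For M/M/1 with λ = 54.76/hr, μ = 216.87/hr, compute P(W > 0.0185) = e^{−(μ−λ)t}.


W ~ Exponential(μ−λ) for M/M/1.
μ − λ = 216.87 − 54.76 = 162.1100
P(W > t) = e^{−(μ−λ)t} = e^{−2.9990} = 0.049835

Final: 0.049835


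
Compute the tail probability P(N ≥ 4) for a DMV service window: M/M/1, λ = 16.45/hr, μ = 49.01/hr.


ρ = 16.45/49.01 = 0.3356
P(N ≥ n) = ρ^n = 0.3356^4 = 0.012692

Final: 0.012692


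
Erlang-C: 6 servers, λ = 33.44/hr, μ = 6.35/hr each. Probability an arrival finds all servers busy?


a = λ/μ = 5.2661; ρ = a/6 = 0.8777
P₀ = 0.002837 (from M/M/c formula)
C(c,a) = [a^c/(c!(1−ρ))]·P₀ = [21328.25187/(720·0.1223)]·0.002837
= 242.19313·0.002837 = 0.687148

Final: 0.687148


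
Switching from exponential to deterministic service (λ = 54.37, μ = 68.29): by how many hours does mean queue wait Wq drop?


ρ = 54.37/68.29 = 0.7962
Wq(M/M/1) = ρ/(μ−λ) = 0.7962/13.92 = 0.05720 hr
Wq(M/D/1) = ρ/(2(μ−λ)) = 0.02860 hr
Savings = 0.05720 − 0.02860 = 0.02860 hr

Final: 0.02860 hr


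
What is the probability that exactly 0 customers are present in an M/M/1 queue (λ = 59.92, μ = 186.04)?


ρ = 59.92/186.04 = 0.3221
P_n = (1−ρ)·ρ^n = (1 − 0.3221)·0.3221^0 = 0.6779·1.000000 = 0.677919

Final: 0.677919


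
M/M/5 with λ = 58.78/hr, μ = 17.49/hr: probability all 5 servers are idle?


a = λ/μ = 58.78/17.49 = 3.3608; ρ = a/c = 0.6722
Σ_{k=0}^{4} a^k/k! (terms k=0..4) = 1.00000 + 3.36078 + 5.64741 + 6.32657 + 5.31555 = 21.65030
Tail: a^5/(5!(1−ρ)) = 428.74480/(120·0.3278) = 10.89807
P₀ = 1/(21.65030 + 10.89807) = 1/32.54838 = 0.030723

Final: 0.030723


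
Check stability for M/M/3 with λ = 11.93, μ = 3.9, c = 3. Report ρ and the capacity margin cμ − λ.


Total capacity cμ = 3·3.9 = 11.70/hr
ρ = λ/(cμ) = 11.93/11.70 = 1.0197
Stable ⇔ ρ < 1: NO
Spare capacity = cμ − λ = 11.70 − 11.93 = -0.23/hr

Final: ρ = 1.0197; unstable; margin = -0.23/hr


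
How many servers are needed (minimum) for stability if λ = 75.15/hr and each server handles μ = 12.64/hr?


Stability requires cμ > λ ⇔ c > λ/μ.
λ/μ = 75.15/12.64 = 5.9454
Minimum integer c = ⌊5.9454⌋ + 1 = 6
Check: 6·12.64 = 75.84 > 75.15, while 5·12.64 = 63.20 ≤ 75.15

Final: 6 servers


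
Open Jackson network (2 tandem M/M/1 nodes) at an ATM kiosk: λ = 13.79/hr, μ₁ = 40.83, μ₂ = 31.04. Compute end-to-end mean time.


Each node sees arrival rate λ = 13.79/hr (tandem ⇒ throughput preserved).
W₁ = 1/(μ₁−λ) = 1/(40.83−13.79) = 0.03698 hr
W₂ = 1/(μ₂−λ) = 1/(31.04−13.79) = 0.05797 hr
W_total = W₁ + W₂ = 0.03698 + 0.05797 = 0.09495 hr

Final: 0.09495 hr


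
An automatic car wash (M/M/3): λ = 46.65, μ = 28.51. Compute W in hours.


a = 1.6363; ρ = 0.5454; P₀ = 0.179174
Lq = P₀·a^c·ρ/(c!(1−ρ)²) = 0.34531
Wq = Lq/λ = 0.34531/46.65 = 0.007402 hr
W = Wq + 1/μ = 0.007402 + 0.03508 = 0.04248 hr

Final: 0.04248 hr


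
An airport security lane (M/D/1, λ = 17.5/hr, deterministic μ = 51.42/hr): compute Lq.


ρ = 17.5/51.42 = 0.3403
M/D/1: Lq = ρ²/(2(1−ρ)) = 0.1158/(2·0.6597) = 0.08779

Final: 0.08779


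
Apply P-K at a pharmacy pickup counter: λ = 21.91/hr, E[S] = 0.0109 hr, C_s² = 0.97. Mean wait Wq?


ρ = λ·E[S] = 21.91·0.0109 = 0.2388
E[S²] = E[S]²(1+C_s²) = 0.0109²·(1+0.97) = 0.0002341
Wq = λ·E[S²]/(2(1−ρ)) = 21.91·0.0002341/(2·0.7612) = 0.003369 hr

Final: 0.003369 hr


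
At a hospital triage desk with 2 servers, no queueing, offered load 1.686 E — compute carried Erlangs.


B(2,1.686) = 0.346042 (Erlang-B)
Carried load = a(1 − B) = 1.686·(1 − 0.346042) = 1.686·0.653958 = 1.1026 E

Final: 1.1026 Erlangs


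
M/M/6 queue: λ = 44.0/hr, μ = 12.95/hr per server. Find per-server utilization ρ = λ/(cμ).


ρ = λ/(cμ) = 44.0/(6·12.95) = 44.0/77.70 = 0.5663

Final: 0.5663


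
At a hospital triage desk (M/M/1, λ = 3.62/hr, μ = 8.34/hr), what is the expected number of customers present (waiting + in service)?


ρ = λ/μ = 3.62/8.34 = 0.4341
L = ρ/(1−ρ) = 0.4341/(1 − 0.4341) = 0.4341/0.5659 = 0.7669

Final: 0.7669


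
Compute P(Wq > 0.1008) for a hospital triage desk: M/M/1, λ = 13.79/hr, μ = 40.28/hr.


ρ = 13.79/40.28 = 0.3424
P(Wq > t) = ρ·e^{−(μ−λ)t} = 0.3424·e^{−2.6702}
= 0.3424·0.069239 = 0.023704

Final: 0.023704


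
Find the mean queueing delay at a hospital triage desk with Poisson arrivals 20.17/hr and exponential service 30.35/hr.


ρ = 20.17/30.35 = 0.6646
Wq = ρ/(μ−λ) = 0.6646/(30.35 − 20.17) = 0.6646/10.18 = 0.06528 hr

Final: 0.06528 hr


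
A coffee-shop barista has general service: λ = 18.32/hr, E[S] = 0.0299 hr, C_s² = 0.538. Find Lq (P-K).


ρ = λ·E[S] = 18.32·0.0299 = 0.5478
Lq = ρ²(1+C_s²)/(2(1−ρ)) = 0.3000·(1+0.538)/(2·0.4522)
= 0.3000·1.5380/0.9045 = 0.51022

Final: 0.51022


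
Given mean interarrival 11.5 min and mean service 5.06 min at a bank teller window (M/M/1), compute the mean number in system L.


λ = 60/11.5 = 5.2174 /hr
μ = 60/5.06 = 11.8577 /hr
ρ = λ/μ = 5.2174/11.8577 = 0.4400
L = ρ/(1−ρ) = 0.4400/0.5600 = 0.7857

Final: 0.7857


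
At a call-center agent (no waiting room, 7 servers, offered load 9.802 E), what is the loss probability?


B(c,a) = (a^c/c!) / Σ_{k=0}^{c} a^k/k!
a^7/7! = 1724.933476
Σ terms (k=0..7): 1.00000 + 9.80200 + 48.03960 + 156.96139 + 384.63389 + 754.03628 + 1231.84394 + 1724.93348 = 4311.250593
B = 1724.933476/4311.250593 = 0.400100

Final: 0.400100


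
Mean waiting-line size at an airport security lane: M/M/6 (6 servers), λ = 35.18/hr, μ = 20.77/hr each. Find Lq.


a = λ/μ = 1.6938; ρ = a/6 = 0.2823
P₀ = 0.183724
Lq = P₀·a^c·ρ / (c!·(1−ρ)²) = 0.183724·23.61326·0.2823/(720·0.51510)
= 0.003302

Final: 0.003302


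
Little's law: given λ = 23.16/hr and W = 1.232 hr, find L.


L = λW = 23.16·1.232 = 28.5331

Final: 28.5331


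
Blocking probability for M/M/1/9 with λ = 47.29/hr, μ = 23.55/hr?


ρ = λ/μ = 47.29/23.55 = 2.0081
P_K = (1−ρ)ρ^K/(1−ρ^(K+1)) = (-1.0081·530.891318)/(1 − 1066.065835)
= -535.174517/-1065.065835 = 0.502480

Final: 0.502480


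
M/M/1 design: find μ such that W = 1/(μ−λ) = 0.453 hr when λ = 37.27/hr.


W = 1/(μ−λ) ⇒ μ − λ = 1/W = 1/0.453 = 2.2075
μ = λ + 1/W = 37.27 + 2.2075 = 39.4775 per hr

Final: 39.4775 /hr


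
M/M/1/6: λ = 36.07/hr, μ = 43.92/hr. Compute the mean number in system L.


ρ = 36.07/43.92 = 0.8213
L = ρ[1 − (K+1)ρ^K + Kρ^(K+1)] / [(1−ρ)(1−ρ^(K+1))]
Numerator: 0.8213·(1 − 7·0.306834 + 6·0.251992) = 0.299037
Denominator: (0.1787)·(0.748008) = 0.133695
L = 0.299037/0.133695 = 2.2367

Final: 2.2367


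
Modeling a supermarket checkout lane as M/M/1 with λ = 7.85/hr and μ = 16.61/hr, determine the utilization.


ρ = λ/μ = 7.85/16.61 = 0.4726

Final: 0.4726


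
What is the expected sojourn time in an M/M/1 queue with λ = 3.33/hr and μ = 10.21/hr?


W = 1/(μ−λ) = 1/(10.21 − 3.33) = 1/6.88 = 0.1453 hr

Final: 0.1453 hr


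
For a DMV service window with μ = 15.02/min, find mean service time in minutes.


Mean service time = 1/μ = 1/15.02 minute = 0.06658 minute
In minutes: 0.06658 × 1 = 0.06658 min

Final: 0.06658 min


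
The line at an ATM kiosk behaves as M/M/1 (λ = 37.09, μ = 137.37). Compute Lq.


ρ = 37.09/137.37 = 0.2700
Lq = ρ²/(1−ρ) = 0.07290/0.7300 = 0.09986

Final: 0.09986


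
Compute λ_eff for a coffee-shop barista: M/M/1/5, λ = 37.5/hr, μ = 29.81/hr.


ρ = 1.2580; P_K = (1−ρ)ρ^5/(1−ρ^6) = 0.274278
λ_eff = λ(1 − P_K) = 37.5·(1 − 0.274278) = 37.5·0.725722 = 27.2146 /hr

Final: 27.2146 /hr


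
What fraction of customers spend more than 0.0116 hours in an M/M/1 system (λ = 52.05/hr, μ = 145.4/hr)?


W ~ Exponential(μ−λ) for M/M/1.
μ − λ = 145.4 − 52.05 = 93.3500
P(W > t) = e^{−(μ−λ)t} = e^{−1.0829} = 0.338626

Final: 0.338626


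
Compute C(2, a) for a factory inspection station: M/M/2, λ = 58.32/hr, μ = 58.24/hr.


a = λ/μ = 1.0014; ρ = a/2 = 0.5007
P₀ = 0.332723 (from M/M/c formula)
C(c,a) = [a^c/(c!(1−ρ))]·P₀ = [1.00275/(2·0.4993)]·0.332723
= 1.00413·0.332723 = 0.334097

Final: 0.334097


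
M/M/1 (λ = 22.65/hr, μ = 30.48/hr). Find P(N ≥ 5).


ρ = 22.65/30.48 = 0.7431
P(N ≥ n) = ρ^n = 0.7431^5 = 0.226603

Final: 0.226603


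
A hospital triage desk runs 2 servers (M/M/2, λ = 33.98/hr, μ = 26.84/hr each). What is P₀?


a = λ/μ = 33.98/26.84 = 1.2660; ρ = a/c = 0.6330
Σ_{k=0}^{1} a^k/k! (terms k=0..1) = 1.00000 + 1.26602 = 2.26602
Tail: a^2/(2!(1−ρ)) = 1.60281/(2·0.3670) = 2.18373
P₀ = 1/(2.26602 + 2.18373) = 1/4.44975 = 0.224732

Final: 0.224732


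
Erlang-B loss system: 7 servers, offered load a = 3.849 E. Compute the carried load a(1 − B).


B(7,3.849) = 0.055250 (Erlang-B)
Carried load = a(1 − B) = 3.849·(1 − 0.055250) = 3.849·0.944750 = 3.6363 E

Final: 3.6363 Erlangs


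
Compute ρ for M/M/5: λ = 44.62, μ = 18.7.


ρ = λ/(cμ) = 44.62/(5·18.7) = 44.62/93.50 = 0.4772

Final: 0.4772


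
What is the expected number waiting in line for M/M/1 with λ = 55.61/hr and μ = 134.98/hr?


ρ = 55.61/134.98 = 0.4120
Lq = ρ²/(1−ρ) = 0.1697/0.5880 = 0.2887

Final: 0.2887


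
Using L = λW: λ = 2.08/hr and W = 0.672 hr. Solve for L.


L = λW = 2.08·0.672 = 1.3978

Final: 1.3978


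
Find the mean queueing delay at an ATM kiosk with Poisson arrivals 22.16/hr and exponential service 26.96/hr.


ρ = 22.16/26.96 = 0.8220
Wq = ρ/(μ−λ) = 0.8220/(26.96 − 22.16) = 0.8220/4.80 = 0.1712 hr

Final: 0.1712 hr


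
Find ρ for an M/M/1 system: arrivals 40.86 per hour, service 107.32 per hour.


ρ = λ/μ = 40.86/107.32 = 0.3807

Final: 0.3807


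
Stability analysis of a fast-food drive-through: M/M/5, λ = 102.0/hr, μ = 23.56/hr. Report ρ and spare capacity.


Total capacity cμ = 5·23.56 = 117.80/hr
ρ = λ/(cμ) = 102.0/117.80 = 0.8659
Stable ⇔ ρ < 1: YES
Spare capacity = cμ − λ = 117.80 − 102.0 = 15.80/hr

Final: ρ = 0.8659; stable; margin = 15.80/hr


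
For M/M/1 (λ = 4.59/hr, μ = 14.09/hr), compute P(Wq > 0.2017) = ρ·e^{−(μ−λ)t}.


ρ = 4.59/14.09 = 0.3258
P(Wq > t) = ρ·e^{−(μ−λ)t} = 0.3258·e^{−1.9162}
= 0.3258·0.147172 = 0.047943

Final: 0.047943


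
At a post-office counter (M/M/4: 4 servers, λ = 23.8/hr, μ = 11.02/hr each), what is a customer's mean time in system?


a = 2.1597; ρ = 0.5399; P₀ = 0.109395
Lq = P₀·a^c·ρ/(c!(1−ρ)²) = 0.25296
Wq = Lq/λ = 0.25296/23.8 = 0.01063 hr
W = Wq + 1/μ = 0.01063 + 0.09074 = 0.10137 hr

Final: 0.10137 hr


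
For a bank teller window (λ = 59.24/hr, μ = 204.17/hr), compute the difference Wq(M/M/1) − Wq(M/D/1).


ρ = 59.24/204.17 = 0.2902
Wq(M/M/1) = ρ/(μ−λ) = 0.2902/144.93 = 0.002002 hr
Wq(M/D/1) = ρ/(2(μ−λ)) = 0.001001 hr
Savings = 0.002002 − 0.001001 = 0.001001 hr

Final: 0.001001 hr


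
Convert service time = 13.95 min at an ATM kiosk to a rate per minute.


μ = 1/(service time) in consistent units.
1 minute = 1 min, so μ = 1/13.95 = 0.07168 per minute

Final: 0.07168 /min


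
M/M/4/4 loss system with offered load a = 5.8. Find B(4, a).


B(c,a) = (a^c/c!) / Σ_{k=0}^{c} a^k/k!
a^4/4! = 47.152067
Σ terms (k=0..4): 1.00000 + 5.80000 + 16.82000 + 32.51867 + 47.15207 = 103.290733
B = 47.152067/103.290733 = 0.456499

Final: 0.456499


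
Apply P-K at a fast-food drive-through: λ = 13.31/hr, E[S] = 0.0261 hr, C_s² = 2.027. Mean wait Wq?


ρ = λ·E[S] = 13.31·0.0261 = 0.3474
E[S²] = E[S]²(1+C_s²) = 0.0261²·(1+2.027) = 0.002062
Wq = λ·E[S²]/(2(1−ρ)) = 13.31·0.002062/(2·0.6526) = 0.02103 hr

Final: 0.02103 hr


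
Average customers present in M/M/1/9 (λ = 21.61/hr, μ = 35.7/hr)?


ρ = 21.61/35.7 = 0.6053
L = ρ[1 − (K+1)ρ^K + Kρ^(K+1)] / [(1−ρ)(1−ρ^(K+1))]
Numerator: 0.6053·(1 − 10·0.010911 + 9·0.006605) = 0.575256
Denominator: (0.3947)·(0.993395) = 0.392071
L = 0.575256/0.392071 = 1.4672

Final: 1.4672


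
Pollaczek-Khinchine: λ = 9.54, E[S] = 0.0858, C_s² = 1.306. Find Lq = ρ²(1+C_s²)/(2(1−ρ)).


ρ = λ·E[S] = 9.54·0.0858 = 0.8185
Lq = ρ²(1+C_s²)/(2(1−ρ)) = 0.6700·(1+1.306)/(2·0.1815)
= 0.6700·2.3060/0.3629 = 4.25697

Final: 4.25697


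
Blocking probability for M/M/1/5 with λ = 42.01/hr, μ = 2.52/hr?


ρ = λ/μ = 42.01/2.52 = 16.6706
P_K = (1−ρ)ρ^K/(1−ρ^(K+1)) = (-15.6706·1287539.921835)/(1 − 21464107.982654)
= -20176568.060819/-21464106.982654 = 0.940014

Final: 0.940014


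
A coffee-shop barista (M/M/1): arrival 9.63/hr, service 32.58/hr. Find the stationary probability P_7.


ρ = 9.63/32.58 = 0.2956
P_n = (1−ρ)·ρ^n = (1 − 0.2956)·0.2956^7 = 0.7044·0.0001971 = 0.0001389

Final: 0.0001389


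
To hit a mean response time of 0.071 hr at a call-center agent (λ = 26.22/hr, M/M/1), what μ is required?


W = 1/(μ−λ) ⇒ μ − λ = 1/W = 1/0.071 = 14.0845
μ = λ + 1/W = 26.22 + 14.0845 = 40.3045 per hr

Final: 40.3045 /hr


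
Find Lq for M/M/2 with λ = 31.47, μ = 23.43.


a = λ/μ = 1.3431; ρ = a/2 = 0.6716
P₀ = 0.196476
Lq = P₀·a^c·ρ / (c!·(1−ρ)²) = 0.196476·1.80405·0.6716/(2·0.10786)
= 1.10345

Final: 1.10345


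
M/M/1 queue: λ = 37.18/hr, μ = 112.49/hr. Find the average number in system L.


ρ = λ/μ = 37.18/112.49 = 0.3305
L = ρ/(1−ρ) = 0.3305/(1 − 0.3305) = 0.3305/0.6695 = 0.4937

Final: 0.4937


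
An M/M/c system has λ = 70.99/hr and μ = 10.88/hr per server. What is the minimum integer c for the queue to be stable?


Stability requires cμ > λ ⇔ c > λ/μ.
λ/μ = 70.99/10.88 = 6.5248
Minimum integer c = ⌊6.5248⌋ + 1 = 7
Check: 7·10.88 = 76.16 > 70.99, while 6·10.88 = 65.28 ≤ 70.99

Final: 7 servers


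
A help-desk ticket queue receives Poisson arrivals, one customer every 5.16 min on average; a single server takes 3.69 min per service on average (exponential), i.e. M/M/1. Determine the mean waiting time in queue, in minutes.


λ = 60/5.16 = 11.6279 /hr
μ = 60/3.69 = 16.2602 /hr
ρ = λ/μ = 11.6279/16.2602 = 0.7151
Wq = ρ/(μ−λ) = 0.7151/(16.2602−11.6279) = 0.15438 hr
In minutes: 0.15438·60 = 9.263 min

Final: 9.263 min


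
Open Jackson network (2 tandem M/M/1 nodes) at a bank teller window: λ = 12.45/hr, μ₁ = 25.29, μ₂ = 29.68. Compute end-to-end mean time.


Each node sees arrival rate λ = 12.45/hr (tandem ⇒ throughput preserved).
W₁ = 1/(μ₁−λ) = 1/(25.29−12.45) = 0.07788 hr
W₂ = 1/(μ₂−λ) = 1/(29.68−12.45) = 0.05804 hr
W_total = W₁ + W₂ = 0.07788 + 0.05804 = 0.13592 hr

Final: 0.13592 hr


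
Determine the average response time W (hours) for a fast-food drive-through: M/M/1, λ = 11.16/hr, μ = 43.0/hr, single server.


W = 1/(μ−λ) = 1/(43.0 − 11.16) = 1/31.84 = 0.03141 hr

Final: 0.03141 hr


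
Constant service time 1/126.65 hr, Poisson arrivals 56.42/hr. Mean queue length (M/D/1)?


ρ = 56.42/126.65 = 0.4455
M/D/1: Lq = ρ²/(2(1−ρ)) = 0.1985/(2·0.5545) = 0.17894

Final: 0.17894


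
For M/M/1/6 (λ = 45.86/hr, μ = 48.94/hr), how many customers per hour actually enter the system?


ρ = 0.9371; P_K = (1−ρ)ρ^6/(1−ρ^7) = 0.116560
λ_eff = λ(1 − P_K) = 45.86·(1 − 0.116560) = 45.86·0.883440 = 40.5146 /hr

Final: 40.5146 /hr


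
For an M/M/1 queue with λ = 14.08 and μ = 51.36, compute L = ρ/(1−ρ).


ρ = λ/μ = 14.08/51.36 = 0.2741
L = ρ/(1−ρ) = 0.2741/(1 − 0.2741) = 0.2741/0.7259 = 0.3777

Final: 0.3777


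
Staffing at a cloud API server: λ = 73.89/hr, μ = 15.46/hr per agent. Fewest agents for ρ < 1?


Stability requires cμ > λ ⇔ c > λ/μ.
λ/μ = 73.89/15.46 = 4.7794
Minimum integer c = ⌊4.7794⌋ + 1 = 5
Check: 5·15.46 = 77.30 > 73.89, while 4·15.46 = 61.84 ≤ 73.89

Final: 5 servers


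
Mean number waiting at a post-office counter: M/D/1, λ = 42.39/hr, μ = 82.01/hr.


ρ = 42.39/82.01 = 0.5169
M/D/1: Lq = ρ²/(2(1−ρ)) = 0.2672/(2·0.4831) = 0.27651

Final: 0.27651


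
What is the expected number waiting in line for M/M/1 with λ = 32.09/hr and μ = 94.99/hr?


ρ = 32.09/94.99 = 0.3378
Lq = ρ²/(1−ρ) = 0.1141/0.6622 = 0.1723

Final: 0.1723


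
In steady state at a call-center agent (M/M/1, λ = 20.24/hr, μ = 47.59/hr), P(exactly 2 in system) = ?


ρ = 20.24/47.59 = 0.4253
P_n = (1−ρ)·ρ^n = (1 − 0.4253)·0.4253^2 = 0.5747·0.180880 = 0.103952

Final: 0.103952


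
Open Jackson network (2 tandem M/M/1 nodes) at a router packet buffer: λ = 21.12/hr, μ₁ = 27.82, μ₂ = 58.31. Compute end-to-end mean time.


Each node sees arrival rate λ = 21.12/hr (tandem ⇒ throughput preserved).
W₁ = 1/(μ₁−λ) = 1/(27.82−21.12) = 0.14925 hr
W₂ = 1/(μ₂−λ) = 1/(58.31−21.12) = 0.02689 hr
W_total = W₁ + W₂ = 0.14925 + 0.02689 = 0.17614 hr

Final: 0.17614 hr


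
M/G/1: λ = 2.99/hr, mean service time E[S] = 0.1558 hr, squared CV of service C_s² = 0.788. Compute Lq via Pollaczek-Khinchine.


ρ = λ·E[S] = 2.99·0.1558 = 0.4658
Lq = ρ²(1+C_s²)/(2(1−ρ)) = 0.2170·(1+0.788)/(2·0.5342)
= 0.2170·1.7880/1.0683 = 0.36320

Final: 0.36320


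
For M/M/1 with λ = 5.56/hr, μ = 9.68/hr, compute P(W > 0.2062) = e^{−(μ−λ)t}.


W ~ Exponential(μ−λ) for M/M/1.
μ − λ = 9.68 − 5.56 = 4.1200
P(W > t) = e^{−(μ−λ)t} = e^{−0.8495} = 0.427610

Final: 0.427610


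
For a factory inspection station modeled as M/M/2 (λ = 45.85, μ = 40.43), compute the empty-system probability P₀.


a = λ/μ = 45.85/40.43 = 1.1341; ρ = a/c = 0.5670
Σ_{k=0}^{1} a^k/k! (terms k=0..1) = 1.00000 + 1.13406 = 2.13406
Tail: a^2/(2!(1−ρ)) = 1.28609/(2·0.4330) = 1.48519
P₀ = 1/(2.13406 + 1.48519) = 1/3.61925 = 0.276300

Final: 0.276300


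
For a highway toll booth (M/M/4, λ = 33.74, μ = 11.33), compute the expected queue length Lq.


a = λ/μ = 2.9779; ρ = a/4 = 0.7445
P₀ = 0.039005
Lq = P₀·a^c·ρ / (c!·(1−ρ)²) = 0.039005·78.64311·0.7445/(24·0.06529)
= 1.45744

Final: 1.45744


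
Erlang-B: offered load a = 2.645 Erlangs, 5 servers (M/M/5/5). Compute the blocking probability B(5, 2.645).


B(c,a) = (a^c/c!) / Σ_{k=0}^{c} a^k/k!
a^5/5! = 1.078815
Σ terms (k=0..5): 1.00000 + 2.64500 + 3.49801 + 3.08408 + 2.03935 + 1.07882 = 13.345257
B = 1.078815/13.345257 = 0.080839

Final: 0.080839


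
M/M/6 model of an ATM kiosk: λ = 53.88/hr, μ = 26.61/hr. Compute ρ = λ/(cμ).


ρ = λ/(cμ) = 53.88/(6·26.61) = 53.88/159.66 = 0.3375

Final: 0.3375


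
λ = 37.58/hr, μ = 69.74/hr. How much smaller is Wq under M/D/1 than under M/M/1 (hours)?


ρ = 37.58/69.74 = 0.5389
Wq(M/M/1) = ρ/(μ−λ) = 0.5389/32.16 = 0.01676 hr
Wq(M/D/1) = ρ/(2(μ−λ)) = 0.008378 hr
Savings = 0.01676 − 0.008378 = 0.008378 hr

Final: 0.008378 hr
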